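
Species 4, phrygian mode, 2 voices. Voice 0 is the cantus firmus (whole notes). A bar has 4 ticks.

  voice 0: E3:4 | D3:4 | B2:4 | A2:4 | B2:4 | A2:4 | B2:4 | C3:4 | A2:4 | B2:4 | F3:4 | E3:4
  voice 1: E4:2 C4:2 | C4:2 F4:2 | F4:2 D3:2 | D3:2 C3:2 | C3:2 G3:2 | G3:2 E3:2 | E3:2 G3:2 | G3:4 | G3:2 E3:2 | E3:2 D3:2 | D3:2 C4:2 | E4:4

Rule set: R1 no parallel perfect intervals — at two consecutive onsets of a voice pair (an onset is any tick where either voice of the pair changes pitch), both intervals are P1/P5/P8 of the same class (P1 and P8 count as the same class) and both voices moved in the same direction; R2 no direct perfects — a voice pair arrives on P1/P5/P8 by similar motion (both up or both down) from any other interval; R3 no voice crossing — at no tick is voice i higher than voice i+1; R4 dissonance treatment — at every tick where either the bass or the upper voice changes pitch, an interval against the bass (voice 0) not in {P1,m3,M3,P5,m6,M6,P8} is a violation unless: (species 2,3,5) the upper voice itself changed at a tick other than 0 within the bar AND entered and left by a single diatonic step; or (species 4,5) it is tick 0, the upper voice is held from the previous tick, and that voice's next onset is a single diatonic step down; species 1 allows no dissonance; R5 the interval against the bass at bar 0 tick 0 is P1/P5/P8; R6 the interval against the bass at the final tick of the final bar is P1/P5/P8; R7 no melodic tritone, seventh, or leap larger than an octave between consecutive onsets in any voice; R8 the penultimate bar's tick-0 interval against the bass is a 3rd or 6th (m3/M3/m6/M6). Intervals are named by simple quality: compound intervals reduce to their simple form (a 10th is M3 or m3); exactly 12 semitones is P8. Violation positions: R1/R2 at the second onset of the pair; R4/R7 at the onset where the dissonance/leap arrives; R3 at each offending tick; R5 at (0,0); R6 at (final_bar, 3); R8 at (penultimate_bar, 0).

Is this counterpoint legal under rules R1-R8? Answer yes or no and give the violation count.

bar 0: v0=E3 v1=E4 (P8)
bar 1: v0=D3 v1=C4 (m7)
bar 2: v0=B2 v1=F4 (TT)
bar 3: v0=A2 v1=D3 (P4)
bar 4: v0=B2 v1=C3 (m2)
bar 5: v0=A2 v1=G3 (m7)
bar 6: v0=B2 v1=E3 (P4)
bar 7: v0=C3 v1=G3 (P5)
bar 8: v0=A2 v1=G3 (m7)
bar 9: v0=B2 v1=E3 (P4)
bar 10: v0=F3 v1=D3 (m3)
bar 11: v0=E3 v1=E4 (P8)
  R4 @ bar1.0: D3/C4 m7 untreated
  R4 @ bar2.0: B2/F4 TT untreated
  R7 @ bar2.2: F4->D3 leap 15st
  R4 @ bar4.0: B2/C3 m2 untreated
  R4 @ bar5.0: A2/G3 m7 untreated
  R4 @ bar6.0: B2/E3 P4 untreated
  R4 @ bar8.0: A2/G3 m7 untreated
  R3 @ bar10.0: F3 above D3
  R7 @ bar10.0: B2->F3 leap 6st
  R3 @ bar10.1: F3 above D3
  R7 @ bar10.2: D3->C4 leap 10st

No (11 violations)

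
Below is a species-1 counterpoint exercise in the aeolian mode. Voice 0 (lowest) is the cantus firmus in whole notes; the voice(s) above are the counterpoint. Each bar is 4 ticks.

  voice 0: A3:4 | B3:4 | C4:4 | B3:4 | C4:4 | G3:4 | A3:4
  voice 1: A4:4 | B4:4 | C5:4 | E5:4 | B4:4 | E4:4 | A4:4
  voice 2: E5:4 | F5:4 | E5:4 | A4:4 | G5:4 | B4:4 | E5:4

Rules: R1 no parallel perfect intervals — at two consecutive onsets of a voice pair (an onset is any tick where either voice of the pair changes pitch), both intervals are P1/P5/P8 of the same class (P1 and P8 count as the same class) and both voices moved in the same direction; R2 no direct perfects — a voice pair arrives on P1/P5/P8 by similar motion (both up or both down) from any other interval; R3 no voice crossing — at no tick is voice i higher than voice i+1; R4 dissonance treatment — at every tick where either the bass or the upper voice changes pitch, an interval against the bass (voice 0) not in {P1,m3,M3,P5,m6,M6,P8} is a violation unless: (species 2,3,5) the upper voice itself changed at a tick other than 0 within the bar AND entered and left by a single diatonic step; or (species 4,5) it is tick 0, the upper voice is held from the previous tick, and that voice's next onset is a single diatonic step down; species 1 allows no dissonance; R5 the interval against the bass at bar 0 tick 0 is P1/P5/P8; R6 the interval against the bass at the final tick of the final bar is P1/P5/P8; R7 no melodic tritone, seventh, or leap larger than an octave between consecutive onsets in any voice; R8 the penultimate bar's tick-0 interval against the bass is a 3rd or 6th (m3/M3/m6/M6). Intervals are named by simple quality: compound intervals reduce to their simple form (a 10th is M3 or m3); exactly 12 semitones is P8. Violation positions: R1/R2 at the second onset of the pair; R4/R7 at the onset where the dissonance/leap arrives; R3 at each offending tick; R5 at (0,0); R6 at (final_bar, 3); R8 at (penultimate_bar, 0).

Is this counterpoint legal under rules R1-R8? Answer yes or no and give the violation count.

No (16 violations)

bar 0: v0=A3 v1=A4 v2=E5 (P5)
bar 1: v0=B3 v1=B4 v2=F5 (TT)
bar 2: v0=C4 v1=C5 v2=E5 (M3)
bar 3: v0=B3 v1=E5 v2=A4 (m7)
bar 4: v0=C4 v1=B4 v2=G5 (P5)
bar 5: v0=G3 v1=E4 v2=B4 (M3)
bar 6: v0=A3 v1=A4 v2=E5 (P5)
  R1 @ bar1.0: A3/A4 P8 -> B3/B4 P8 similar
  R4 @ bar1.0: B3/F5 TT untreated
  R1 @ bar2.0: B3/B4 P8 -> C4/C5 P8 similar
  R3 @ bar3.0: E5 above A4
  R4 @ bar3.0: B3/E5 P4 untreated
  R4 @ bar3.0: B3/A4 m7 untreated
  R3 @ bar3.1: E5 above A4
  R3 @ bar3.2: E5 above A4
  R3 @ bar3.3: E5 above A4
  R2 @ bar4.0: B3/A4 m7 -> C4/G5 P5 similar
  R4 @ bar4.0: C4/B4 M7 untreated
  R7 @ bar4.0: A4->G5 leap 10st
  R2 @ bar5.0: B4/G5 m6 -> E4/B4 P5 similar
  R1 @ bar6.0: E4/B4 P5 -> A4/E5 P5 similar
  R2 @ bar6.0: G3/E4 M6 -> A3/A4 P8 similar
  R2 @ bar6.0: G3/B4 M3 -> A3/E5 P5 similar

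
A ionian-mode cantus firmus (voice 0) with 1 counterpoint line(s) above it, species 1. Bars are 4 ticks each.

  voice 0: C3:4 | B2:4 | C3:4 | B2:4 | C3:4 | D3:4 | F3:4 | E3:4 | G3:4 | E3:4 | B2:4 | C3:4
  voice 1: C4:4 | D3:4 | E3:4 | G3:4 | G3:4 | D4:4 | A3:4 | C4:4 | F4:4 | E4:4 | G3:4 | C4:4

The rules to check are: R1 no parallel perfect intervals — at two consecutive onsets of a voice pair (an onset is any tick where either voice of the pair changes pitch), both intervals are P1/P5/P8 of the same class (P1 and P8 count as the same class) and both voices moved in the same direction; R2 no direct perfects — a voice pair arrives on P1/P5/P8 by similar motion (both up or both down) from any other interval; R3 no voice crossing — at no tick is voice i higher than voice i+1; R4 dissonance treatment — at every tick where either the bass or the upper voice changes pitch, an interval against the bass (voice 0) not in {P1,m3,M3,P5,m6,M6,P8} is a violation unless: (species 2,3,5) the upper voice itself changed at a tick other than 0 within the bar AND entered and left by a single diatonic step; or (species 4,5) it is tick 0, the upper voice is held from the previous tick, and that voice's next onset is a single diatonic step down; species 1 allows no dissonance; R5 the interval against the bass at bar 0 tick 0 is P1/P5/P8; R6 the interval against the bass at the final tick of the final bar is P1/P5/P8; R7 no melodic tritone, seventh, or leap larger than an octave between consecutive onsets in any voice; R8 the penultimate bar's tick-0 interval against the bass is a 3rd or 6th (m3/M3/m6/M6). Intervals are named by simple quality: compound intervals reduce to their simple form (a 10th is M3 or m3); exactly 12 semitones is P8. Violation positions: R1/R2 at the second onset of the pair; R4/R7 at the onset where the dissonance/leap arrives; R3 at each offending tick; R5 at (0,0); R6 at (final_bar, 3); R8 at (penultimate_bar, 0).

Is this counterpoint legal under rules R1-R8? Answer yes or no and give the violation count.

bar 0: v0=C3 v1=C4 (P8)
bar 1: v0=B2 v1=D3 (m3)
bar 2: v0=C3 v1=E3 (M3)
bar 3: v0=B2 v1=G3 (m6)
bar 4: v0=C3 v1=G3 (P5)
bar 5: v0=D3 v1=D4 (P8)
bar 6: v0=F3 v1=A3 (M3)
bar 7: v0=E3 v1=C4 (m6)
bar 8: v0=G3 v1=F4 (m7)
bar 9: v0=E3 v1=E4 (P8)
bar 10: v0=B2 v1=G3 (m6)
bar 11: v0=C3 v1=C4 (P8)
  R7 @ bar1.0: C4->D3 leap 10st
  R2 @ bar5.0: C3/G3 P5 -> D3/D4 P8 similar
  R4 @ bar8.0: G3/F4 m7 untreated
  R2 @ bar9.0: G3/F4 m7 -> E3/E4 P8 similar
  R2 @ bar11.0: B2/G3 m6 -> C3/C4 P8 similar

No (5 violations)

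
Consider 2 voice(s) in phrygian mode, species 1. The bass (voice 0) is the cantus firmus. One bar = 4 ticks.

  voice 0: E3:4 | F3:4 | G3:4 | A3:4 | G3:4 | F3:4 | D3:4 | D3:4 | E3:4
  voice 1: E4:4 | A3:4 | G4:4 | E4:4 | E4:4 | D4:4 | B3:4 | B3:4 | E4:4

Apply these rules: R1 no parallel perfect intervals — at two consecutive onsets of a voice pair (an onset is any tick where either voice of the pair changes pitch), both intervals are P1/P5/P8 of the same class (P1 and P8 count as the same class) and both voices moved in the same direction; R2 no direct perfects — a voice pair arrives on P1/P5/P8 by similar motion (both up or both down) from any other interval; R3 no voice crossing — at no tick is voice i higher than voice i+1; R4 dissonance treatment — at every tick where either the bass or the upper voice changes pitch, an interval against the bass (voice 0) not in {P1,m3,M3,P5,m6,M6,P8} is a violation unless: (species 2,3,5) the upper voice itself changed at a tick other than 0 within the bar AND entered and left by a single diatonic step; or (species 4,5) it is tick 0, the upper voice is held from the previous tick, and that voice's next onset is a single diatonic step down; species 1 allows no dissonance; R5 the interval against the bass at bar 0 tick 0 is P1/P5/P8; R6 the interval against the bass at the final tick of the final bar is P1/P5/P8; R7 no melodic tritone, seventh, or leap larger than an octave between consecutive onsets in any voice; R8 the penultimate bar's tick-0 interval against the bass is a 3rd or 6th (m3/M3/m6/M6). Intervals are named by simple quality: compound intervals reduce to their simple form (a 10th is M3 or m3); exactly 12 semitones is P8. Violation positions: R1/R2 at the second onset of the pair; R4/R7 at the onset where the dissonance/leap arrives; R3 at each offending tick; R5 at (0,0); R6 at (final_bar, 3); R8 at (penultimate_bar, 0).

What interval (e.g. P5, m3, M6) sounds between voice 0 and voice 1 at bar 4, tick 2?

M6

voice 0=G3 voice 1=E4 -> M6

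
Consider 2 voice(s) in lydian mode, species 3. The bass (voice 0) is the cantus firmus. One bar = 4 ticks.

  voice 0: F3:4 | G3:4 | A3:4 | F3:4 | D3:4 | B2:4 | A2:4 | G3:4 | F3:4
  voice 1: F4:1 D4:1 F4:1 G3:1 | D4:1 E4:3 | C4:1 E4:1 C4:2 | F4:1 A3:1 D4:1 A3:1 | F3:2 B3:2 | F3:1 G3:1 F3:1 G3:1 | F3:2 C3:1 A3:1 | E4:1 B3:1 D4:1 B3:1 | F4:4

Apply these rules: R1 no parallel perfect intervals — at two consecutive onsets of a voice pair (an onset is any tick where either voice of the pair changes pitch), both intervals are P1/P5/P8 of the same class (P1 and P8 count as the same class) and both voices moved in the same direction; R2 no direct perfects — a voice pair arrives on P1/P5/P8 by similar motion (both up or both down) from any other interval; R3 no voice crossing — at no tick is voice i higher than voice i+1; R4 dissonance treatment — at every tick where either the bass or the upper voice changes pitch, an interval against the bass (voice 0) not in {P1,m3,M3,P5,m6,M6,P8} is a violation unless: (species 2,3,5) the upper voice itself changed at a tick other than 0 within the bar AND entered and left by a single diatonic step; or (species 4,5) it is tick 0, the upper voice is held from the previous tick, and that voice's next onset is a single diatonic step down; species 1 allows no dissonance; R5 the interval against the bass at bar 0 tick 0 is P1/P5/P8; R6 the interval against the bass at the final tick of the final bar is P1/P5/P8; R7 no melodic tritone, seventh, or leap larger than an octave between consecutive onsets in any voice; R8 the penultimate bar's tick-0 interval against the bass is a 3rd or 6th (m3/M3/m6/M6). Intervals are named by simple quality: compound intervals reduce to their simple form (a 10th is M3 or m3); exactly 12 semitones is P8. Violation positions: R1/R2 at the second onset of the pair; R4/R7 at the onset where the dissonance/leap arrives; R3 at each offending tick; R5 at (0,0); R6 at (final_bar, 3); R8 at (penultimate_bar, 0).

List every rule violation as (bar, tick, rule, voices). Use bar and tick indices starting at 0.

(0, 3, R4, (0, 1))
(0, 3, R7, (1,))
(1, 0, R2, (0, 1))
(4, 2, R7, (1,))
(5, 0, R4, (0, 1))
(5, 0, R7, (1,))
(7, 0, R7, (0,))
(8, 0, R7, (1,))

bar 0: v0=F3 v1=F4 downbeat P8
bar 1: v0=G3 v1=D4 downbeat P5
bar 2: v0=A3 v1=C4 downbeat m3
bar 3: v0=F3 v1=F4 downbeat P8
bar 4: v0=D3 v1=F3 downbeat m3
bar 5: v0=B2 v1=F3 downbeat TT
bar 6: v0=A2 v1=F3 downbeat m6
bar 7: v0=G3 v1=E4 downbeat M6
bar 8: v0=F3 v1=F4 downbeat P8
  -> R4 @ bar 0 tick 3 v(0, 1): F3/G3 M2 untreated
  -> R7 @ bar 0 tick 3 v(1,): F4->G3 leap 10st
  -> R2 @ bar 1 tick 0 v(0, 1): F3/G3 M2 -> G3/D4 P5 similar
  -> R7 @ bar 4 tick 2 v(1,): F3->B3 leap 6st
  -> R4 @ bar 5 tick 0 v(0, 1): B2/F3 TT untreated
  -> R7 @ bar 5 tick 0 v(1,): B3->F3 leap 6st
  -> R7 @ bar 7 tick 0 v(0,): A2->G3 leap 10st
  -> R7 @ bar 8 tick 0 v(1,): B3->F4 leap 6st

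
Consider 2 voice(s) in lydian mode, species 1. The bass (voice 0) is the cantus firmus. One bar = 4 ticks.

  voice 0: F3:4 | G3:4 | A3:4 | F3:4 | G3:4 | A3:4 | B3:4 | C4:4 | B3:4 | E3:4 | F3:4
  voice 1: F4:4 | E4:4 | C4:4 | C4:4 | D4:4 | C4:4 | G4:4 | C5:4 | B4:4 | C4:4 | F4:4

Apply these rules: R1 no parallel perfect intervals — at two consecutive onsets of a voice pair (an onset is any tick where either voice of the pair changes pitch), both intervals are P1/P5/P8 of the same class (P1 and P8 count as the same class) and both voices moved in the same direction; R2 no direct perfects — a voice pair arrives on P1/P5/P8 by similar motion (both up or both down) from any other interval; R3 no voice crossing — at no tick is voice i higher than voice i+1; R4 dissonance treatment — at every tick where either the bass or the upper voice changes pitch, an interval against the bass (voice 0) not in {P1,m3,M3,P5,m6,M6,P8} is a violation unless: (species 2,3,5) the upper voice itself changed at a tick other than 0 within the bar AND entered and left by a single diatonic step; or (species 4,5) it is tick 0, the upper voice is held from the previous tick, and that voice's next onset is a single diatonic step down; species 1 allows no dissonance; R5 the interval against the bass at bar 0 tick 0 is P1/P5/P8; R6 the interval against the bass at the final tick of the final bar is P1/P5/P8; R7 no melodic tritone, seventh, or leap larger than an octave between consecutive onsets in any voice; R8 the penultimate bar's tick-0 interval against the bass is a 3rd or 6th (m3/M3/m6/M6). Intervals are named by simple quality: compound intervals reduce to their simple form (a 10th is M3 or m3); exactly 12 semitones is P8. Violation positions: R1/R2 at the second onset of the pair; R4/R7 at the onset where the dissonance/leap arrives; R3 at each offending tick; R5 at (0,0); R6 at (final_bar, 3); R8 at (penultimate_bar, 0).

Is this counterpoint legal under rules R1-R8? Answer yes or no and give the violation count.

bar 0: v0=F3 v1=F4 (P8)
bar 1: v0=G3 v1=E4 (M6)
bar 2: v0=A3 v1=C4 (m3)
bar 3: v0=F3 v1=C4 (P5)
bar 4: v0=G3 v1=D4 (P5)
bar 5: v0=A3 v1=C4 (m3)
bar 6: v0=B3 v1=G4 (m6)
bar 7: v0=C4 v1=C5 (P8)
bar 8: v0=B3 v1=B4 (P8)
bar 9: v0=E3 v1=C4 (m6)
bar 10: v0=F3 v1=F4 (P8)
  R1 @ bar4.0: F3/C4 P5 -> G3/D4 P5 similar
  R2 @ bar7.0: B3/G4 m6 -> C4/C5 P8 similar
  R1 @ bar8.0: C4/C5 P8 -> B3/B4 P8 similar
  R7 @ bar9.0: B4->C4 leap 11st
  R2 @ bar10.0: E3/C4 m6 -> F3/F4 P8 similar

No (5 violations)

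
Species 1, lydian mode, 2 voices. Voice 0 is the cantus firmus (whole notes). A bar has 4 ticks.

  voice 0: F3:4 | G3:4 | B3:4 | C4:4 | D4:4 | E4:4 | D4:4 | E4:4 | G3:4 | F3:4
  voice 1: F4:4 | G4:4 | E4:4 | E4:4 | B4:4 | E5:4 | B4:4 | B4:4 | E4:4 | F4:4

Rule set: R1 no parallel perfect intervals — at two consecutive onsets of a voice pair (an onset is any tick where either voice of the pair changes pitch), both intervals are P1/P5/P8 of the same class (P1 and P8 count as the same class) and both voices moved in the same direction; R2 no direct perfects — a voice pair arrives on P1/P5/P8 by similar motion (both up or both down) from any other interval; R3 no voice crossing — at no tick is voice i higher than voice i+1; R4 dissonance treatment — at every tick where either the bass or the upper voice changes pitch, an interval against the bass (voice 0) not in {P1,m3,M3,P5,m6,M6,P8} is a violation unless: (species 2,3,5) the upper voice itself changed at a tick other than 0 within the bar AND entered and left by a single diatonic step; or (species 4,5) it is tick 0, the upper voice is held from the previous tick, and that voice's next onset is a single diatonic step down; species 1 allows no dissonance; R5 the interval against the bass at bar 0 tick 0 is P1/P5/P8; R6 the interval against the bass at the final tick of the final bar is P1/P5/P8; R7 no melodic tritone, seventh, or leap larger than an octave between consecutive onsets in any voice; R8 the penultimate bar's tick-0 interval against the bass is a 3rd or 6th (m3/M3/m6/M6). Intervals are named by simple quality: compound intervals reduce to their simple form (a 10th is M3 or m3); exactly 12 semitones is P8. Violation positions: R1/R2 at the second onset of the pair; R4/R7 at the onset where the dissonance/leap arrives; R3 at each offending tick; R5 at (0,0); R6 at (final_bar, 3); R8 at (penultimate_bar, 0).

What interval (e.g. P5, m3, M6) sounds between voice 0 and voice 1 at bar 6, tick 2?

M6

voice 0=D4 voice 1=B4 -> M6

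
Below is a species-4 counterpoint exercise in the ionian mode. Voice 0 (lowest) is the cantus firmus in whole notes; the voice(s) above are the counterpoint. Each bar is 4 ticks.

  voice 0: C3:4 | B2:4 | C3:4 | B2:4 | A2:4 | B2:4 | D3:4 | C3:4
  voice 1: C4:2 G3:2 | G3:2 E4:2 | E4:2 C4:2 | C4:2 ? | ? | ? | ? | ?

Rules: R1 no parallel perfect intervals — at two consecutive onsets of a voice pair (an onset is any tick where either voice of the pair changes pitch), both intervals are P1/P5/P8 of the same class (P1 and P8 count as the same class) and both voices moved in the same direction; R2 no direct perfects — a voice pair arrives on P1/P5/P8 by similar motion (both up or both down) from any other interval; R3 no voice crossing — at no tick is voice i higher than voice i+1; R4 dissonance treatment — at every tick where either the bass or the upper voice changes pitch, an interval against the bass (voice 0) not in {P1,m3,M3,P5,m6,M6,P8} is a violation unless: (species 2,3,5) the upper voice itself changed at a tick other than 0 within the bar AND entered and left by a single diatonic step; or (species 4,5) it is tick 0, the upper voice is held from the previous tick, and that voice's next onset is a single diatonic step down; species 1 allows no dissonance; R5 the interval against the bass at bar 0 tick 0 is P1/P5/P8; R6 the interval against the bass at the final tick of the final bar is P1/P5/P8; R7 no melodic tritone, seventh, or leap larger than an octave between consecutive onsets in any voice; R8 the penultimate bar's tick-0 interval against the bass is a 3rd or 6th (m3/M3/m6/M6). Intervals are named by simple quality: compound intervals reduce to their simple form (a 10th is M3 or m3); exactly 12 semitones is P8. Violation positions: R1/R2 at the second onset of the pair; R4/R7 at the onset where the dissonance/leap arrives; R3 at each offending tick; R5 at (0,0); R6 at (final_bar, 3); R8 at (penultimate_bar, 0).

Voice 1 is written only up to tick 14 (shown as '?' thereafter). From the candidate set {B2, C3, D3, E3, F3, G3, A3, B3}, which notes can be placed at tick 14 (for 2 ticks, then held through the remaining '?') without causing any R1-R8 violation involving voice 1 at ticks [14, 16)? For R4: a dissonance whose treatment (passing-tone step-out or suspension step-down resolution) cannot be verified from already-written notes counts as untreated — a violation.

B2: violates R7
C3: violates R4
D3: violates R7
E3: violates R4
F3: violates R4
G3: legal
A3: violates R4
B3: legal

{B3, G3}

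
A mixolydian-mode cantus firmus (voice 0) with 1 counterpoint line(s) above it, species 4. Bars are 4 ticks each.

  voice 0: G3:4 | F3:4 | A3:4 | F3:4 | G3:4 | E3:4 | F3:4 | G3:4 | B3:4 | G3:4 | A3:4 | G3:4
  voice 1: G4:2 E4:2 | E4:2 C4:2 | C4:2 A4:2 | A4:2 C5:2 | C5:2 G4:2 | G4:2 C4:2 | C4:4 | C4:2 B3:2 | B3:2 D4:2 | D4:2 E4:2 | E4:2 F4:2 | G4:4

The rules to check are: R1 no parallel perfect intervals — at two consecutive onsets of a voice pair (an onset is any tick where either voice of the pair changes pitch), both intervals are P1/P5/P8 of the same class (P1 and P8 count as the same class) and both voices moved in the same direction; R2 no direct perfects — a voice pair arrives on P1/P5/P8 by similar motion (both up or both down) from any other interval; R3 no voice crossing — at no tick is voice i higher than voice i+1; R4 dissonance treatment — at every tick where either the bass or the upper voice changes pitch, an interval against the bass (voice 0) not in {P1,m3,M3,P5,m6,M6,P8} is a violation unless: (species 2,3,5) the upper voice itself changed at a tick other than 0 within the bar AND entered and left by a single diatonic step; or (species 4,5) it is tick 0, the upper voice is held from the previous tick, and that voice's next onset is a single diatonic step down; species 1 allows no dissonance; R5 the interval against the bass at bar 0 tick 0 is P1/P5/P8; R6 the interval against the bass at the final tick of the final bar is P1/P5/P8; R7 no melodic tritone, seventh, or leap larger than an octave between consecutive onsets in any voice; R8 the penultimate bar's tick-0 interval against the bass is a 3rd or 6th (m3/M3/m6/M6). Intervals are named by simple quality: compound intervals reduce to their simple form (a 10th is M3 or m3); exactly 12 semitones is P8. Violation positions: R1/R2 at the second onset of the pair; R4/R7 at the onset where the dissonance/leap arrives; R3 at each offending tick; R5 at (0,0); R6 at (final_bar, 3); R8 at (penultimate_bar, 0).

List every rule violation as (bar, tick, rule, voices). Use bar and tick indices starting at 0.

(1, 0, R4, (0, 1))
(4, 0, R4, (0, 1))
(10, 0, R8, (0, 1))

bar 0: v0=G3 v1=G4 downbeat P8
bar 1: v0=F3 v1=E4 downbeat M7
bar 2: v0=A3 v1=C4 downbeat m3
bar 3: v0=F3 v1=A4 downbeat M3
bar 4: v0=G3 v1=C5 downbeat P4
bar 5: v0=E3 v1=G4 downbeat m3
bar 6: v0=F3 v1=C4 downbeat P5
bar 7: v0=G3 v1=C4 downbeat P4
bar 8: v0=B3 v1=B3 downbeat P1
bar 9: v0=G3 v1=D4 downbeat P5
bar 10: v0=A3 v1=E4 downbeat P5
bar 11: v0=G3 v1=G4 downbeat P8
  -> R4 @ bar 1 tick 0 v(0, 1): F3/E4 M7 untreated
  -> R4 @ bar 4 tick 0 v(0, 1): G3/C5 P4 untreated
  -> R8 @ bar 10 tick 0 v(0, 1): penult P5 not 3rd/6th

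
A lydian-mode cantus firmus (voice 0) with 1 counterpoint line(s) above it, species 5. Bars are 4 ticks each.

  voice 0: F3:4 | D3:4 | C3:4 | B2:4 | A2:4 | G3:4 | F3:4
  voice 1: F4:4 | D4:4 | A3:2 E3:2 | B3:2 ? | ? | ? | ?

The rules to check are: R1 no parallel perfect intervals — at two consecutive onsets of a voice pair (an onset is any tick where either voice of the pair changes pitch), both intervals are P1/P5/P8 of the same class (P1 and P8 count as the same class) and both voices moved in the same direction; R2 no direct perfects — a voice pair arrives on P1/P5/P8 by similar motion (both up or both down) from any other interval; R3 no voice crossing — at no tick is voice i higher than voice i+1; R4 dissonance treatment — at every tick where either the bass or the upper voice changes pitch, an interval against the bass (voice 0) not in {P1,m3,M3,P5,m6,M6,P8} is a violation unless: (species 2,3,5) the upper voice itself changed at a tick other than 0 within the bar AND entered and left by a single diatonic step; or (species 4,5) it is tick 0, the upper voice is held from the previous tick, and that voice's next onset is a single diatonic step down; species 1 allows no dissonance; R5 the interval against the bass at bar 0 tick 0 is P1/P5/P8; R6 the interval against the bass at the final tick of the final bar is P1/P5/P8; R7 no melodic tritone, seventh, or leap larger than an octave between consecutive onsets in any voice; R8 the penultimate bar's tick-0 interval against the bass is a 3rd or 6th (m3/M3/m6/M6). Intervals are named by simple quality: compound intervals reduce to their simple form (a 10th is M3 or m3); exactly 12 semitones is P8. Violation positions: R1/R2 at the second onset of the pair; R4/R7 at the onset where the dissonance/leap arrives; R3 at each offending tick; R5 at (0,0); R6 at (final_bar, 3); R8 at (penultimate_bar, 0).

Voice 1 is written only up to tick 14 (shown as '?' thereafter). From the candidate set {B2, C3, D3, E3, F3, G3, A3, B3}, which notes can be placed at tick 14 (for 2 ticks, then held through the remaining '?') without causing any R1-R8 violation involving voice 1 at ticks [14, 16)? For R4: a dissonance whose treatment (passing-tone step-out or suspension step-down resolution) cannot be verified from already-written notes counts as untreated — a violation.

{B2, B3, D3, G3}

B2: legal
C3: violates R4,R7
D3: legal
E3: violates R4
F3: violates R4,R7
G3: legal
A3: violates R4
B3: legal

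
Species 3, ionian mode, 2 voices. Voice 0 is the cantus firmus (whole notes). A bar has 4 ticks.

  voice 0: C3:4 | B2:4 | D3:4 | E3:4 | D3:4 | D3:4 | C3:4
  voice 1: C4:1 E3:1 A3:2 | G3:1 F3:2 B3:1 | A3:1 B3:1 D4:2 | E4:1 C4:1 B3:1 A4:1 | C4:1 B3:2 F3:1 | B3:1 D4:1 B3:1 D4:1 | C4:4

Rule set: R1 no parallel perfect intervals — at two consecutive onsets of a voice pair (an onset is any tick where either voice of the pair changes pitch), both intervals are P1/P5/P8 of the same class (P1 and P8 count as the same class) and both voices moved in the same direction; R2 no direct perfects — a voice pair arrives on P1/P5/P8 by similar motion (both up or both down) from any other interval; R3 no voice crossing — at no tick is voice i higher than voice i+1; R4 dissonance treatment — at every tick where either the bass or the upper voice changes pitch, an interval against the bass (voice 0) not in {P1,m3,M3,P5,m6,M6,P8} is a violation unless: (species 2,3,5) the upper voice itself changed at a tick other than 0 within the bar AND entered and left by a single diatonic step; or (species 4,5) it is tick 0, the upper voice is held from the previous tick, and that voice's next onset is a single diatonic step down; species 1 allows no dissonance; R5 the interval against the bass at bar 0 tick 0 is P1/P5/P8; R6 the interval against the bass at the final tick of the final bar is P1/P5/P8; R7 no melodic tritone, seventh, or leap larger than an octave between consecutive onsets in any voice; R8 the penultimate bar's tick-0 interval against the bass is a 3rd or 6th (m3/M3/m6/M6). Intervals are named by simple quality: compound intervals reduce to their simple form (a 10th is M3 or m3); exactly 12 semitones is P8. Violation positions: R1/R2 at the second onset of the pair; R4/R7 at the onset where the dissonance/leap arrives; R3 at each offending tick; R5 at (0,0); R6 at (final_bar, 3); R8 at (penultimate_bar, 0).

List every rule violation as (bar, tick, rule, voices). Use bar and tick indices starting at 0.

bar 0: v0=C3 v1=C4 downbeat P8
bar 1: v0=B2 v1=G3 downbeat m6
bar 2: v0=D3 v1=A3 downbeat P5
bar 3: v0=E3 v1=E4 downbeat P8
bar 4: v0=D3 v1=C4 downbeat m7
bar 5: v0=D3 v1=B3 downbeat M6
bar 6: v0=C3 v1=C4 downbeat P8
  -> R4 @ bar 1 tick 1 v(0, 1): B2/F3 TT untreated
  -> R7 @ bar 1 tick 3 v(1,): F3->B3 leap 6st
  -> R1 @ bar 3 tick 0 v(0, 1): D3/D4 P8 -> E3/E4 P8 similar
  -> R4 @ bar 3 tick 3 v(0, 1): E3/A4 P4 untreated
  -> R7 @ bar 3 tick 3 v(1,): B3->A4 leap 10st
  -> R4 @ bar 4 tick 0 v(0, 1): D3/C4 m7 untreated
  -> R7 @ bar 4 tick 3 v(1,): B3->F3 leap 6st
  -> R7 @ bar 5 tick 0 v(1,): F3->B3 leap 6st
  -> R1 @ bar 6 tick 0 v(0, 1): D3/D4 P8 -> C3/C4 P8 similar

(1, 1, R4, (0, 1))
(1, 3, R7, (1,))
(3, 0, R1, (0, 1))
(3, 3, R4, (0, 1))
(3, 3, R7, (1,))
(4, 0, R4, (0, 1))
(4, 3, R7, (1,))
(5, 0, R7, (1,))
(6, 0, R1, (0, 1))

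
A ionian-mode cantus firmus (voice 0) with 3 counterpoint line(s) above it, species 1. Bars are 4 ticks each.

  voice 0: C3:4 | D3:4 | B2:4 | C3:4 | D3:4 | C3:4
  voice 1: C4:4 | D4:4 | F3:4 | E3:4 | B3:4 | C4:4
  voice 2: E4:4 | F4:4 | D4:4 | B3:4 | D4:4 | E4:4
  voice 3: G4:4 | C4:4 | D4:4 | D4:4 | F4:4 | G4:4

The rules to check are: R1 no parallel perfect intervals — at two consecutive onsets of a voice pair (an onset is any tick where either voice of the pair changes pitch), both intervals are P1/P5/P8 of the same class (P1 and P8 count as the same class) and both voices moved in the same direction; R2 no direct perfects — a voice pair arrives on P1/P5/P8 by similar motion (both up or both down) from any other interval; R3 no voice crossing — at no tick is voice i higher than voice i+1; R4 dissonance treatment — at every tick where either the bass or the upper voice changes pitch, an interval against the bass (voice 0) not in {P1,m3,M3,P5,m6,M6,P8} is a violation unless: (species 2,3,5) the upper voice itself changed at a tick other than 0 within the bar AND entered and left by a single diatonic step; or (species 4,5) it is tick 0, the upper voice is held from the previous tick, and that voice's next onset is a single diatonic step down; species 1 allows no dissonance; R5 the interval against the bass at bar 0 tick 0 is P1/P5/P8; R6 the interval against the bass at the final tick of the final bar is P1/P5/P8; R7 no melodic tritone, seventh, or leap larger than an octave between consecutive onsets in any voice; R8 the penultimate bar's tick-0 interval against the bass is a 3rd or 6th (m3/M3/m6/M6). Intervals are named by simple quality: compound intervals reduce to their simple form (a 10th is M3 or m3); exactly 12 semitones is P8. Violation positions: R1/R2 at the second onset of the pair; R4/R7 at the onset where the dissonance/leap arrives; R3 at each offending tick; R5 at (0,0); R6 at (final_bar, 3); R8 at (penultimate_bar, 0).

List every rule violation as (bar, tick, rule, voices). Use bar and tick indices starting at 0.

(0, 0, R5, (0, 2))
(1, 0, R1, (0, 1))
(1, 0, R3, (2, 3))
(1, 0, R4, (0, 3))
(1, 1, R3, (2, 3))
(1, 2, R3, (2, 3))
(1, 3, R3, (2, 3))
(2, 0, R4, (0, 1))
(3, 0, R2, (1, 2))
(3, 0, R4, (0, 2))
(3, 0, R4, (0, 3))
(4, 0, R2, (0, 2))
(4, 0, R8, (0, 2))
(5, 0, R2, (1, 3))
(5, 3, R6, (0, 2))

bar 0: v0=C3 v1=C4 v2=E4 v3=G4 downbeat P5
bar 1: v0=D3 v1=D4 v2=F4 v3=C4 downbeat m7
bar 2: v0=B2 v1=F3 v2=D4 v3=D4 downbeat m3
bar 3: v0=C3 v1=E3 v2=B3 v3=D4 downbeat M2
bar 4: v0=D3 v1=B3 v2=D4 v3=F4 downbeat m3
bar 5: v0=C3 v1=C4 v2=E4 v3=G4 downbeat P5
  -> R5 @ bar 0 tick 0 v(0, 2): opens on M3
  -> R1 @ bar 1 tick 0 v(0, 1): C3/C4 P8 -> D3/D4 P8 similar
  -> R3 @ bar 1 tick 0 v(2, 3): F4 above C4
  -> R4 @ bar 1 tick 0 v(0, 3): D3/C4 m7 untreated
  -> R3 @ bar 1 tick 1 v(2, 3): F4 above C4
  -> R3 @ bar 1 tick 2 v(2, 3): F4 above C4
  -> R3 @ bar 1 tick 3 v(2, 3): F4 above C4
  -> R4 @ bar 2 tick 0 v(0, 1): B2/F3 TT untreated
  -> R2 @ bar 3 tick 0 v(1, 2): F3/D4 M6 -> E3/B3 P5 similar
  -> R4 @ bar 3 tick 0 v(0, 2): C3/B3 M7 untreated
  -> R4 @ bar 3 tick 0 v(0, 3): C3/D4 M2 untreated
  -> R2 @ bar 4 tick 0 v(0, 2): C3/B3 M7 -> D3/D4 P8 similar
  -> R8 @ bar 4 tick 0 v(0, 2): penult P8 not 3rd/6th
  -> R2 @ bar 5 tick 0 v(1, 3): B3/F4 TT -> C4/G4 P5 similar
  -> R6 @ bar 5 tick 3 v(0, 2): closes on M3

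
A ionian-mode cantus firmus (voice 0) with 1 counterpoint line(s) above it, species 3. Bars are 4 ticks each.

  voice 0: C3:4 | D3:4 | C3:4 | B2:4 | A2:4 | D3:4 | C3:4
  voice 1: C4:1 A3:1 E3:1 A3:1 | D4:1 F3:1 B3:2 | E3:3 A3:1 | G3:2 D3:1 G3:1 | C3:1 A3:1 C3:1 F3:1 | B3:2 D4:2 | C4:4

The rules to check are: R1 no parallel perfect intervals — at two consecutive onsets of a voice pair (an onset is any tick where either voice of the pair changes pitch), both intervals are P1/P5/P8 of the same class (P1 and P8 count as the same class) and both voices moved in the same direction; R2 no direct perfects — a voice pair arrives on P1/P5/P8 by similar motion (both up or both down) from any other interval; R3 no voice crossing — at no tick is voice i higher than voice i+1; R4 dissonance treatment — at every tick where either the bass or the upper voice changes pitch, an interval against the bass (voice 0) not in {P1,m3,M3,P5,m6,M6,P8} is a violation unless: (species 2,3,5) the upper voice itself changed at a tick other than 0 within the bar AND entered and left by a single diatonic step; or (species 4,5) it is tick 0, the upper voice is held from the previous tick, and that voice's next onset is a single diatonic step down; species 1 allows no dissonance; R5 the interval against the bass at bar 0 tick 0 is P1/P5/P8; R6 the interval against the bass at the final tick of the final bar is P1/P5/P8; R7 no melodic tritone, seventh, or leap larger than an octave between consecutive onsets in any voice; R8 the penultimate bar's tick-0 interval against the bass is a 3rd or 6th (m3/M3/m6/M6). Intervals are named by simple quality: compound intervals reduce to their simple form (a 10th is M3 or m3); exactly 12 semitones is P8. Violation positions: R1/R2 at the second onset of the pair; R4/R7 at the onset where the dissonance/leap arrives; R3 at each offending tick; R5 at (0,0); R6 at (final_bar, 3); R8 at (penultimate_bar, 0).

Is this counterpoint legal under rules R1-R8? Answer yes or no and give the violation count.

No (4 violations)

bar 0: v0=C3 v1=C4 (P8)
bar 1: v0=D3 v1=D4 (P8)
bar 2: v0=C3 v1=E3 (M3)
bar 3: v0=B2 v1=G3 (m6)
bar 4: v0=A2 v1=C3 (m3)
bar 5: v0=D3 v1=B3 (M6)
bar 6: v0=C3 v1=C4 (P8)
  R2 @ bar1.0: C3/A3 M6 -> D3/D4 P8 similar
  R7 @ bar1.2: F3->B3 leap 6st
  R7 @ bar5.0: F3->B3 leap 6st
  R1 @ bar6.0: D3/D4 P8 -> C3/C4 P8 similar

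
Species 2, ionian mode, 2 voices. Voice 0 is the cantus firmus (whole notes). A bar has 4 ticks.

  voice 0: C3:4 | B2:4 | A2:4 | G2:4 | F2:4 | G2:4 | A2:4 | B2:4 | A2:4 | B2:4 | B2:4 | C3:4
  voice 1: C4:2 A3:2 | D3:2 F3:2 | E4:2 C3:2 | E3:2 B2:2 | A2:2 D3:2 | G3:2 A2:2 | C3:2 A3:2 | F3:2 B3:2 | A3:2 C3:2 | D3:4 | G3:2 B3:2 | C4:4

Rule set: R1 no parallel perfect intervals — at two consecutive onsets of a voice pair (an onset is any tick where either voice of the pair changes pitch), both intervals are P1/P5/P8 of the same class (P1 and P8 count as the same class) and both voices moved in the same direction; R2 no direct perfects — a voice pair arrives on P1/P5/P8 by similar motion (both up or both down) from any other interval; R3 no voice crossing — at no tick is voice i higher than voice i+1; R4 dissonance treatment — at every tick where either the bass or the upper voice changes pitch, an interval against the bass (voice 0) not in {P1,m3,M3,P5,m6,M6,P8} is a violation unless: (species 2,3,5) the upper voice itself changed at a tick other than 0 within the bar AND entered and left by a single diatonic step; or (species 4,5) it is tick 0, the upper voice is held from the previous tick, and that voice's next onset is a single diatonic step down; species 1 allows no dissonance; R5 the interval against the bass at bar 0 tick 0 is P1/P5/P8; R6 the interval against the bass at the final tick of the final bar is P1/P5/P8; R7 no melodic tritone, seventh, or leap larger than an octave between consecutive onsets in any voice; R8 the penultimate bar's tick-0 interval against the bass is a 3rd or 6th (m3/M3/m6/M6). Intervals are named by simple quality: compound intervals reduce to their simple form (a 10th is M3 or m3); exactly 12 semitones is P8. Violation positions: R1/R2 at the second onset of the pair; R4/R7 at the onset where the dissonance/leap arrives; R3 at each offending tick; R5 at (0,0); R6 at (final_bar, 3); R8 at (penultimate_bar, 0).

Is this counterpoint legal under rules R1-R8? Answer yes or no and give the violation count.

No (10 violations)

bar 0: v0=C3 v1=C4 (P8)
bar 1: v0=B2 v1=D3 (m3)
bar 2: v0=A2 v1=E4 (P5)
bar 3: v0=G2 v1=E3 (M6)
bar 4: v0=F2 v1=A2 (M3)
bar 5: v0=G2 v1=G3 (P8)
bar 6: v0=A2 v1=C3 (m3)
bar 7: v0=B2 v1=F3 (TT)
bar 8: v0=A2 v1=A3 (P8)
bar 9: v0=B2 v1=D3 (m3)
bar 10: v0=B2 v1=G3 (m6)
bar 11: v0=C3 v1=C4 (P8)
  R4 @ bar1.2: B2/F3 TT untreated
  R7 @ bar2.0: F3->E4 leap 11st
  R7 @ bar2.2: E4->C3 leap 16st
  R2 @ bar5.0: F2/D3 M6 -> G2/G3 P8 similar
  R4 @ bar5.2: G2/A2 M2 untreated
  R7 @ bar5.2: G3->A2 leap 10st
  R4 @ bar7.0: B2/F3 TT untreated
  R7 @ bar7.2: F3->B3 leap 6st
  R1 @ bar8.0: B2/B3 P8 -> A2/A3 P8 similar
  R1 @ bar11.0: B2/B3 P8 -> C3/C4 P8 similar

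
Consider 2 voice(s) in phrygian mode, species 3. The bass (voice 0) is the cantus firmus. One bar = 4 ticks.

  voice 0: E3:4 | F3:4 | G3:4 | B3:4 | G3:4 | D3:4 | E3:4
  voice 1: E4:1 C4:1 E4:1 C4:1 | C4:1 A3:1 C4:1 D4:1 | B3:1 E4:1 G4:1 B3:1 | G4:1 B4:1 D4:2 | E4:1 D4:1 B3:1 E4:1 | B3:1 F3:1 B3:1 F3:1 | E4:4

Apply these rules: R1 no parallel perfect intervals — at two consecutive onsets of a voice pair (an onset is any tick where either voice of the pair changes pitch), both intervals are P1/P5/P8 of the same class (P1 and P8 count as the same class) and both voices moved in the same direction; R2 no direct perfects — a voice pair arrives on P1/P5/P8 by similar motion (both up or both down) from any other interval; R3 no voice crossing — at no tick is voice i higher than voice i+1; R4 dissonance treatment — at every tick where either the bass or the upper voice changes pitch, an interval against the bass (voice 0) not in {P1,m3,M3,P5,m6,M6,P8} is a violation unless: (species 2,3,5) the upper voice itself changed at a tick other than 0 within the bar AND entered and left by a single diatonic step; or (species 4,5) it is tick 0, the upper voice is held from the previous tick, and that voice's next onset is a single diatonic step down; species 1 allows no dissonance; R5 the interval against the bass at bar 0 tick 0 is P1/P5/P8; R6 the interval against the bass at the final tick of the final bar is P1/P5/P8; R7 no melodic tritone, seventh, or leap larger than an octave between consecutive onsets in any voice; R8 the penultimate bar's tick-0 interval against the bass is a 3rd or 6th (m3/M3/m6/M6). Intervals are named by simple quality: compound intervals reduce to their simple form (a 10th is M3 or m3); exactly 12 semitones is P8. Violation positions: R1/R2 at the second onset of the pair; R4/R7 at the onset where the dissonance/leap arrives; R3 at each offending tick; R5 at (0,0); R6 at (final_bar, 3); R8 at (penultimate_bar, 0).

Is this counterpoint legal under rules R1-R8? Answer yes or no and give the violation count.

No (5 violations)

bar 0: v0=E3 v1=E4 (P8)
bar 1: v0=F3 v1=C4 (P5)
bar 2: v0=G3 v1=B3 (M3)
bar 3: v0=B3 v1=G4 (m6)
bar 4: v0=G3 v1=E4 (M6)
bar 5: v0=D3 v1=B3 (M6)
bar 6: v0=E3 v1=E4 (P8)
  R7 @ bar5.1: B3->F3 leap 6st
  R7 @ bar5.2: F3->B3 leap 6st
  R7 @ bar5.3: B3->F3 leap 6st
  R2 @ bar6.0: D3/F3 m3 -> E3/E4 P8 similar
  R7 @ bar6.0: F3->E4 leap 11st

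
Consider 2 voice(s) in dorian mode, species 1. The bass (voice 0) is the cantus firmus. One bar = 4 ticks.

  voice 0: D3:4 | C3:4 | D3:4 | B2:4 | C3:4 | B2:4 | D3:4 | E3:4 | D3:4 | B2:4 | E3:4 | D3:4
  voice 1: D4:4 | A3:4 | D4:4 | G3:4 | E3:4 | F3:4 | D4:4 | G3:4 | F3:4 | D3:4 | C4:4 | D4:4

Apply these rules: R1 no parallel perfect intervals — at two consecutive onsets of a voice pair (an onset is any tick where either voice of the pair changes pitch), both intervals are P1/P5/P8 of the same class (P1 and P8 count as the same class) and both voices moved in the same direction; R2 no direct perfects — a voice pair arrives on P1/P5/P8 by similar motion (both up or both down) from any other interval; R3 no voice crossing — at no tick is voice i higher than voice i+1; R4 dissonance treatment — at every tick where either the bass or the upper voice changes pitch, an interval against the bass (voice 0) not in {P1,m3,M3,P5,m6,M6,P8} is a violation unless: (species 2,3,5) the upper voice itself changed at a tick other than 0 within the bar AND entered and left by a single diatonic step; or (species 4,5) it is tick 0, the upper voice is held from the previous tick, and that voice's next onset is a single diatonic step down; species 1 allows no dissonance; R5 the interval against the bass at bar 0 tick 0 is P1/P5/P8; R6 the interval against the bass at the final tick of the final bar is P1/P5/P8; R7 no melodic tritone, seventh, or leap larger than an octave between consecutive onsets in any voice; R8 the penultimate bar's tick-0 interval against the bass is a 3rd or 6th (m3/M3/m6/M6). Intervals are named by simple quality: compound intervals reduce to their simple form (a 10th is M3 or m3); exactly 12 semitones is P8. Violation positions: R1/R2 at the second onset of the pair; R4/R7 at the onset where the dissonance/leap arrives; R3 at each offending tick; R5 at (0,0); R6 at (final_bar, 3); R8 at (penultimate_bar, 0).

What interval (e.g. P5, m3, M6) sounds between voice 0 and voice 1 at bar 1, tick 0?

voice 0=C3 voice 1=A3 -> M6

M6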